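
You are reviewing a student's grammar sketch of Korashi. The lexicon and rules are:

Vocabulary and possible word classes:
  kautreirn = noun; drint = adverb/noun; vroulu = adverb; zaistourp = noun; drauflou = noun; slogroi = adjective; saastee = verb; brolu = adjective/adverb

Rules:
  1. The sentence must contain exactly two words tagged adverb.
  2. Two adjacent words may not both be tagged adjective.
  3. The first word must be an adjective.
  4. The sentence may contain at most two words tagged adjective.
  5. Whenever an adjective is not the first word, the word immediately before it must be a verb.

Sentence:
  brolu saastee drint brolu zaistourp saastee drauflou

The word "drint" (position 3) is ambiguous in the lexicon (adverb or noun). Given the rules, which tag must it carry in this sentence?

adverb

Candidates per position — 1:brolu {adjective,adverb}; 2:saastee {verb}; 3:drint {adverb,noun}; 4:brolu {adjective,adverb}; 5:zaistourp {noun}; 6:saastee {verb}; 7:drauflou {noun}.
If word 1 were adverb, no tagging could satisfy rule 3; so word 1 is adjective.
If word 3 were noun, no tagging could satisfy rule 1; so word 3 is adverb.
If word 4 were adjective, no tagging could satisfy rule 1; so word 4 is adverb.
That leaves exactly one tagging: adjective verb adverb adverb noun verb noun.
Verifying each rule — rule 1 satisfied; rule 2 satisfied; rule 3 satisfied; rule 4 satisfied; rule 5 satisfied.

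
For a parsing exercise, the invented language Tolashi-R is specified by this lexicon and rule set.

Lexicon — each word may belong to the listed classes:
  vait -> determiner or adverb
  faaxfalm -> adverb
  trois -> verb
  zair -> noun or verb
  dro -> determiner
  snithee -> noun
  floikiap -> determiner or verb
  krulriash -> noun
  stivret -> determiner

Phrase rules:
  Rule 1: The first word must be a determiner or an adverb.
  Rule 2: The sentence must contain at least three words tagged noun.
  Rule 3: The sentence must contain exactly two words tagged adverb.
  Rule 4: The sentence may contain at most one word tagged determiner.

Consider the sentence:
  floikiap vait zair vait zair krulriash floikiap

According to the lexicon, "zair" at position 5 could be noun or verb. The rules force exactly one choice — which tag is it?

noun

Candidates per position — 1:floikiap {determiner,verb}; 2:vait {determiner,adverb}; 3:zair {noun,verb}; 4:vait {determiner,adverb}; 5:zair {noun,verb}; 6:krulriash {noun}; 7:floikiap {determiner,verb}.
At position 1, choosing verb makes rule 1 impossible to satisfy; hence determiner.
At position 2, choosing determiner makes rule 3 impossible to satisfy; hence adverb.
At position 3, choosing verb makes rule 2 impossible to satisfy; hence noun.
At position 4, choosing determiner makes rule 3 impossible to satisfy; hence adverb.
At position 5, choosing verb makes rule 2 impossible to satisfy; hence noun.
At position 7, choosing determiner makes rule 4 impossible to satisfy; hence verb.
So the tagging must be: determiner adverb noun adverb noun noun verb.
Checking: rule 1 holds; rule 2 holds; rule 3 holds; rule 4 holds.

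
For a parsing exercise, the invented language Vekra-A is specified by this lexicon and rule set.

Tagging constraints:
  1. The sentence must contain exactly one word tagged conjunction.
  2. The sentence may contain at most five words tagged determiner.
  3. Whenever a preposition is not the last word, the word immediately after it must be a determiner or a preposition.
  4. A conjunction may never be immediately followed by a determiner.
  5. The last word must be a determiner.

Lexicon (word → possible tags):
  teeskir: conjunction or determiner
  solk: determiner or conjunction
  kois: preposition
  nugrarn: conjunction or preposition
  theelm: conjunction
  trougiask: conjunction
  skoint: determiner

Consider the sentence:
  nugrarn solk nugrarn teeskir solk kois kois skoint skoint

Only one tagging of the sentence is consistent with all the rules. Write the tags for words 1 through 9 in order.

preposition determiner preposition determiner conjunction preposition preposition determiner determiner

Candidates per position — 1:nugrarn {conjunction,preposition}; 2:solk {determiner,conjunction}; 3:nugrarn {conjunction,preposition}; 4:teeskir {conjunction,determiner}; 5:solk {determiner,conjunction}; 6:kois {preposition}; 7:kois {preposition}; 8:skoint {determiner}; 9:skoint {determiner}.
The remaining ambiguous positions (1, 2, 3, 4, 5) are resolved jointly — only one combination satisfies every rule.
So the tagging must be: preposition determiner preposition determiner conjunction preposition preposition determiner determiner.
Verifying each rule — rule 1 satisfied; rule 2 satisfied; rule 3 satisfied; rule 4 satisfied; rule 5 satisfied.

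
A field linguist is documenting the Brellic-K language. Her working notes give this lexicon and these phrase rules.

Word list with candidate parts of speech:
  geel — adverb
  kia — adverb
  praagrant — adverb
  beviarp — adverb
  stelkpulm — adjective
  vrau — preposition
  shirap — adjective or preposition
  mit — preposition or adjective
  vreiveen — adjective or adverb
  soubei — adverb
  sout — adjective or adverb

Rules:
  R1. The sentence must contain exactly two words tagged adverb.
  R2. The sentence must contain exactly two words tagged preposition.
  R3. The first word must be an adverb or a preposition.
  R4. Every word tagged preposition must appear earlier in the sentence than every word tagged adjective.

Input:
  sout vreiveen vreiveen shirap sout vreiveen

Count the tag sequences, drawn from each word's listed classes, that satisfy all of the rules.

0

Candidates per position — 1:sout {adjective,adverb}; 2:vreiveen {adjective,adverb}; 3:vreiveen {adjective,adverb}; 4:shirap {adjective,preposition}; 5:sout {adjective,adverb}; 6:vreiveen {adjective,adverb}.
There are 64 candidate sequences in total.
Rule 2 cannot be satisfied by any choice of tags from the lexicon.
So there is no consistent tagging.
Count = 0.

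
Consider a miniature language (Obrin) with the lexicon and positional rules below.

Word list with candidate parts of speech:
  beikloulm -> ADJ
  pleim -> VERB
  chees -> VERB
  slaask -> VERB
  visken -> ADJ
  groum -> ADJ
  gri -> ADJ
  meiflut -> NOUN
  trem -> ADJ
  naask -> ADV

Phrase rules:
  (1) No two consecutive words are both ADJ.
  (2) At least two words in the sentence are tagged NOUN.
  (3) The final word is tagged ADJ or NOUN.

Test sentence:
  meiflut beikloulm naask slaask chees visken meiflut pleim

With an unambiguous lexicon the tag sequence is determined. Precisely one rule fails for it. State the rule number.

3

Fixed tagging: NOUN ADJ ADV VERB VERB ADJ NOUN VERB.
Checking each rule: R1 ✓, R2 ✓, R3 ✗.
Only rule 3 fails.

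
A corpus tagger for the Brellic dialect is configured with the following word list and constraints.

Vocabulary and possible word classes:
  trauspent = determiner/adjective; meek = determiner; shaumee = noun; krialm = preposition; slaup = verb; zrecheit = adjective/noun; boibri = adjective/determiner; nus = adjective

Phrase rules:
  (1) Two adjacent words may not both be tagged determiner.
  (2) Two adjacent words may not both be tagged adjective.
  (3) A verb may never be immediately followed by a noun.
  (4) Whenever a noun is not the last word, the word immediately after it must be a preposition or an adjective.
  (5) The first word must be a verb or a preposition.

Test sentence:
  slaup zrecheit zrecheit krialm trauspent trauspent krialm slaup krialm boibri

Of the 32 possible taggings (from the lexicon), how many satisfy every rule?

4

Candidates per position — 1:slaup {verb}; 2:zrecheit {adjective,noun}; 3:zrecheit {adjective,noun}; 4:krialm {preposition}; 5:trauspent {determiner,adjective}; 6:trauspent {determiner,adjective}; 7:krialm {preposition}; 8:slaup {verb}; 9:krialm {preposition}; 10:boibri {adjective,determiner}.
There are 32 candidate sequences in total.
The sequences that satisfy every rule: verb adjective noun preposition determiner adjective preposition verb preposition adjective; verb adjective noun preposition determiner adjective preposition verb preposition determiner; verb adjective noun preposition adjective determiner preposition verb preposition adjective; verb adjective noun preposition adjective determiner preposition verb preposition determiner.
Count = 4.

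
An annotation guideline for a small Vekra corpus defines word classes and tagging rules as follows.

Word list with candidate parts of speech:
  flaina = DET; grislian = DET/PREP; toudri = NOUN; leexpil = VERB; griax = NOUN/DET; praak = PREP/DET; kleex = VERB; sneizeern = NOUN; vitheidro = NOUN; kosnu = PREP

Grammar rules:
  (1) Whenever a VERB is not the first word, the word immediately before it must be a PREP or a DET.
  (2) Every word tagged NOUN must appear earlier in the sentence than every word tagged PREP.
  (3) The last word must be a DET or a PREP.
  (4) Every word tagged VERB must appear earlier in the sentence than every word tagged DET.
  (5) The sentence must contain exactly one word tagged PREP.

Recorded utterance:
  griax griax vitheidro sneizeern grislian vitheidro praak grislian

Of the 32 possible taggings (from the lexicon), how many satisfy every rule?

8

Candidates per position — 1:griax {NOUN,DET}; 2:griax {NOUN,DET}; 3:vitheidro {NOUN}; 4:sneizeern {NOUN}; 5:grislian {DET,PREP}; 6:vitheidro {NOUN}; 7:praak {PREP,DET}; 8:grislian {DET,PREP}.
There are 32 candidate sequences in total.
Checking each against the rules leaves 8 sequences.
Count = 8.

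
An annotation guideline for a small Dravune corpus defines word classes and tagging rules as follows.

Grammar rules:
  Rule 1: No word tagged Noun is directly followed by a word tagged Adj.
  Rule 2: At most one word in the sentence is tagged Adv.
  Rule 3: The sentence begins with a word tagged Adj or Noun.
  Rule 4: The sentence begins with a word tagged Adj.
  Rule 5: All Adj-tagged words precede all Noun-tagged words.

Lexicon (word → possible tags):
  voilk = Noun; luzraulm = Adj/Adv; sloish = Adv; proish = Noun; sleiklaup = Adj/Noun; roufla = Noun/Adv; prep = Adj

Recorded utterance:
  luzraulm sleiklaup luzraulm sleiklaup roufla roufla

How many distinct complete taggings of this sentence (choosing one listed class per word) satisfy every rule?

9

Candidates per position — 1:luzraulm {Adj,Adv}; 2:sleiklaup {Adj,Noun}; 3:luzraulm {Adj,Adv}; 4:sleiklaup {Adj,Noun}; 5:roufla {Noun,Adv}; 6:roufla {Noun,Adv}.
There are 64 candidate sequences in total.
Checking each against the rules leaves 9 sequences.
Count = 9.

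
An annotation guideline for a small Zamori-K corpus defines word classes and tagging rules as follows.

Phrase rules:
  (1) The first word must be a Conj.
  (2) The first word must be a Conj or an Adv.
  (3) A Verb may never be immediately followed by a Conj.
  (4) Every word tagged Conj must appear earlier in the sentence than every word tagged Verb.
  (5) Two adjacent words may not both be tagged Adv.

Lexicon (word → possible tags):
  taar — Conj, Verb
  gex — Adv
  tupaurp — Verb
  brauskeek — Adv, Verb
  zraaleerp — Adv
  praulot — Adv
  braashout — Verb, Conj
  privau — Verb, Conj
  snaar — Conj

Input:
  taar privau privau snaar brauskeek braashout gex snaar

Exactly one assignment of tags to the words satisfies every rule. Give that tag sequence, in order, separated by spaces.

Conj Conj Conj Conj Adv Conj Adv Conj

Candidates per position — 1:taar {Conj,Verb}; 2:privau {Verb,Conj}; 3:privau {Verb,Conj}; 4:snaar {Conj}; 5:brauskeek {Adv,Verb}; 6:braashout {Verb,Conj}; 7:gex {Adv}; 8:snaar {Conj}.
Position 1: Verb is ruled out by rule 1; that leaves Conj.
Position 2: Verb is ruled out by rule 3; that leaves Conj.
Position 3: Verb is ruled out by rule 3; that leaves Conj.
Position 5: Verb is ruled out by rule 4; that leaves Adv.
Position 6: Verb is ruled out by rule 4; that leaves Conj.
The only consistent sequence is: Conj Conj Conj Conj Adv Conj Adv Conj.
Rule-by-rule: rule 1 holds; rule 2 holds; rule 3 holds; rule 4 holds; rule 5 holds.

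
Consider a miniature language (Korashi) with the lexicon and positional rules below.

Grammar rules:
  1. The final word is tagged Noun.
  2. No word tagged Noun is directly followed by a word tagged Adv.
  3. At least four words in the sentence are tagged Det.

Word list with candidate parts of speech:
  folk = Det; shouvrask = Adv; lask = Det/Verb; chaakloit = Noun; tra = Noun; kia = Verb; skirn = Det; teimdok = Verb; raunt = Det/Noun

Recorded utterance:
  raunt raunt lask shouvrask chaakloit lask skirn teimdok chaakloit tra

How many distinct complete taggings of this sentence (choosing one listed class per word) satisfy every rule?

5

Candidates per position — 1:raunt {Det,Noun}; 2:raunt {Det,Noun}; 3:lask {Det,Verb}; 4:shouvrask {Adv}; 5:chaakloit {Noun}; 6:lask {Det,Verb}; 7:skirn {Det}; 8:teimdok {Verb}; 9:chaakloit {Noun}; 10:tra {Noun}.
There are 16 candidate sequences in total.
The sequences that satisfy every rule: Det Det Det Adv Noun Det Det Verb Noun Noun; Det Det Det Adv Noun Verb Det Verb Noun Noun; Det Det Verb Adv Noun Det Det Verb Noun Noun; Det Noun Det Adv Noun Det Det Verb Noun Noun; Noun Det Det Adv Noun Det Det Verb Noun Noun.
Count = 5.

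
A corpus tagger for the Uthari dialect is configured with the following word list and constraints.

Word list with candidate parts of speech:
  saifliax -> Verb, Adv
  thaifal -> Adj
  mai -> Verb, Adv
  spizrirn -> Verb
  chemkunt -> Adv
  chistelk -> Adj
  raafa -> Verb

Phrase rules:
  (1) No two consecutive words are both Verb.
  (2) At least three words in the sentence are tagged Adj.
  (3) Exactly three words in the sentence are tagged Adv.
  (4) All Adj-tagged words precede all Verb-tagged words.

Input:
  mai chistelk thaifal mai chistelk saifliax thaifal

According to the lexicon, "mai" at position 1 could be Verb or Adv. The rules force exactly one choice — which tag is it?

Adv

Candidates per position — 1:mai {Verb,Adv}; 2:chistelk {Adj}; 3:thaifal {Adj}; 4:mai {Verb,Adv}; 5:chistelk {Adj}; 6:saifliax {Verb,Adv}; 7:thaifal {Adj}.
Word 1 cannot be Verb — rule 3 would then fail for every completion. It is Adv.
Word 4 cannot be Verb — rule 3 would then fail for every completion. It is Adv.
Word 6 cannot be Verb — rule 3 would then fail for every completion. It is Adv.
That leaves exactly one tagging: Adv Adj Adj Adv Adj Adv Adj.
Check: rule 1 ✓; rule 2 ✓; rule 3 ✓; rule 4 ✓.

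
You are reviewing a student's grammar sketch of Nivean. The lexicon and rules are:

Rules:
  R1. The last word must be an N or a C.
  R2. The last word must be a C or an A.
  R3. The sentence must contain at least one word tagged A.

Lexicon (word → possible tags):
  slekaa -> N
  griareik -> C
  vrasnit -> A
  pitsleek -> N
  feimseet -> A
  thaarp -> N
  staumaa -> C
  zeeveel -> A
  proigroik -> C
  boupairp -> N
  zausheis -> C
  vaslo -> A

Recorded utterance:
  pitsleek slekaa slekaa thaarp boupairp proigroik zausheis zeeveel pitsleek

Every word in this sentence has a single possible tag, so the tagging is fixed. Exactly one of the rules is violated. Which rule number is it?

Fixed tagging: N N N N N C C A N.
Checking each rule: R1 ok, R2 fails, R3 ok.
Only rule 2 fails.

2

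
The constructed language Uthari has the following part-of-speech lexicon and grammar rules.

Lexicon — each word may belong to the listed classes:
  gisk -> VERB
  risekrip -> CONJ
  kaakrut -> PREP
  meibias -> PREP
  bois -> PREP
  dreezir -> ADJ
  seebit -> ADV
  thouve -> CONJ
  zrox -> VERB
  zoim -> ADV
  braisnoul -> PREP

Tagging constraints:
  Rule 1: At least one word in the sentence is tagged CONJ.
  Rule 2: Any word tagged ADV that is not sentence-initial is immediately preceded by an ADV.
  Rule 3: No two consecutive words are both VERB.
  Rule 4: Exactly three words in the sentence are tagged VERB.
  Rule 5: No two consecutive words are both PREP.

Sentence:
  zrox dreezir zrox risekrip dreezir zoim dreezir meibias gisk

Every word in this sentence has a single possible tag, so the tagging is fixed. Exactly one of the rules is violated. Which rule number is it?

2

Fixed tagging: VERB ADJ VERB CONJ ADJ ADV ADJ PREP VERB.
Applying the rules: R1 pass, R2 fail, R3 pass, R4 pass, R5 pass.
Only rule 2 fails.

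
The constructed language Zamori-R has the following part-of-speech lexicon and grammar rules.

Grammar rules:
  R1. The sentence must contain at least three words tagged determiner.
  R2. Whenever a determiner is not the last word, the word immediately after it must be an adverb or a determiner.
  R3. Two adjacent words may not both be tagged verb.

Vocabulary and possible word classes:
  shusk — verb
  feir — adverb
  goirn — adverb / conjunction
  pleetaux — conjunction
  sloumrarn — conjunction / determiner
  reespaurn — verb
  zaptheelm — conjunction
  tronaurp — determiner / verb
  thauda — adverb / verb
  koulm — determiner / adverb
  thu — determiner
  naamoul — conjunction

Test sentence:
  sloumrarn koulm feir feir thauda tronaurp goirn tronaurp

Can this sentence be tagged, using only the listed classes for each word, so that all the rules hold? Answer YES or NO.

Candidates per position — 1:sloumrarn {conjunction,determiner}; 2:koulm {determiner,adverb}; 3:feir {adverb}; 4:feir {adverb}; 5:thauda {adverb,verb}; 6:tronaurp {determiner,verb}; 7:goirn {adverb,conjunction}; 8:tronaurp {determiner,verb}.
One satisfying assignment: conjunction determiner adverb adverb verb determiner adverb determiner.
Checking: rule 1 holds; rule 2 holds; rule 3 holds.

YES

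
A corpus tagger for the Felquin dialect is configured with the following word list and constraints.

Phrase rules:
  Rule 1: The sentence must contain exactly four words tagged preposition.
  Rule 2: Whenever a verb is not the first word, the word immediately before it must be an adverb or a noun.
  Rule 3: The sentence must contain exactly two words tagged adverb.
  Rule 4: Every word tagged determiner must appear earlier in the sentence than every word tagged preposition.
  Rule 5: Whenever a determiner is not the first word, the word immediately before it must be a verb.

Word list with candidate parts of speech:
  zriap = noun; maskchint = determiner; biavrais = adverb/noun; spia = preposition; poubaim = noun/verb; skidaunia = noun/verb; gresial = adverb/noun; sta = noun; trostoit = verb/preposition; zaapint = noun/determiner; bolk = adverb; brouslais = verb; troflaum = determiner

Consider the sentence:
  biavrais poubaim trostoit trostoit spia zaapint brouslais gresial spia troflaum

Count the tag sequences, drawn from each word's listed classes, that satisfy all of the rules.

0

Candidates per position — 1:biavrais {adverb,noun}; 2:poubaim {noun,verb}; 3:trostoit {verb,preposition}; 4:trostoit {verb,preposition}; 5:spia {preposition}; 6:zaapint {noun,determiner}; 7:brouslais {verb}; 8:gresial {adverb,noun}; 9:spia {preposition}; 10:troflaum {determiner}.
There are 64 candidate sequences in total.
Rule 4 cannot be satisfied by any choice of tags from the lexicon.
So there is no consistent tagging.
Count = 0.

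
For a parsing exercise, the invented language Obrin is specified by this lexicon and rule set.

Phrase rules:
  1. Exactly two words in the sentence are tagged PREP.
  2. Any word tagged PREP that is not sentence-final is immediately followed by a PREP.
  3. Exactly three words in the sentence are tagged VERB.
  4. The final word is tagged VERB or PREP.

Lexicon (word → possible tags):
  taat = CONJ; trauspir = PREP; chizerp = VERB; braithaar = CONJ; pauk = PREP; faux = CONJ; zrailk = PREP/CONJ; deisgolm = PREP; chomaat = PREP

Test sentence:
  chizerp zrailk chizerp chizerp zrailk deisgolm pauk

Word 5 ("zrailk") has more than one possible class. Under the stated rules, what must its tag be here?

Candidates per position — 1:chizerp {VERB}; 2:zrailk {PREP,CONJ}; 3:chizerp {VERB}; 4:chizerp {VERB}; 5:zrailk {PREP,CONJ}; 6:deisgolm {PREP}; 7:pauk {PREP}.
Word 2 cannot be PREP — rule 1 would then fail for every completion. It is CONJ.
Word 5 cannot be PREP — rule 1 would then fail for every completion. It is CONJ.
The only consistent sequence is: VERB CONJ VERB VERB CONJ PREP PREP.
Checking: rule 1 ✓; rule 2 ✓; rule 3 ✓; rule 4 ✓.

CONJ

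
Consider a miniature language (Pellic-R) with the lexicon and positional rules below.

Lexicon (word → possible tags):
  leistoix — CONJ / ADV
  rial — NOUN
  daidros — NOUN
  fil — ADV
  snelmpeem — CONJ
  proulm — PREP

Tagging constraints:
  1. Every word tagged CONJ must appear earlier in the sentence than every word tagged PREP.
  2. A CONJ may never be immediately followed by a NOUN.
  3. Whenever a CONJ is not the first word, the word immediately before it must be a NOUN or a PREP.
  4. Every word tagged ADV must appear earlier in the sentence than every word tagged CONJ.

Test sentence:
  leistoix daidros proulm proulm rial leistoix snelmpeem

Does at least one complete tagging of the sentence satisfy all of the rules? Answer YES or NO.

Candidates per position — 1:leistoix {CONJ,ADV}; 2:daidros {NOUN}; 3:proulm {PREP}; 4:proulm {PREP}; 5:rial {NOUN}; 6:leistoix {CONJ,ADV}; 7:snelmpeem {CONJ}.
Rule 1 cannot be satisfied by any choice of tags from the lexicon.
So there is no consistent tagging.

NO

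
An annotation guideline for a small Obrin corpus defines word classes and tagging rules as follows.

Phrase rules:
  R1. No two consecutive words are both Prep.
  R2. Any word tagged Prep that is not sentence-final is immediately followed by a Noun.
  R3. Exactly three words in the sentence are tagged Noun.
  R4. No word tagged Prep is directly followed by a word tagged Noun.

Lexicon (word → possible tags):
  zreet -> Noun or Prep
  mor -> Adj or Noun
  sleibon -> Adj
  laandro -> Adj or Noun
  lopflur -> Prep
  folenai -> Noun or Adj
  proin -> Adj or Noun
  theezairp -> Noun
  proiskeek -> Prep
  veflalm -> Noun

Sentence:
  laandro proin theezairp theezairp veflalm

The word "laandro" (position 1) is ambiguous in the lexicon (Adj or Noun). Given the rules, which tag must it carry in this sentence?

Candidates per position — 1:laandro {Adj,Noun}; 2:proin {Adj,Noun}; 3:theezairp {Noun}; 4:theezairp {Noun}; 5:veflalm {Noun}.
Word 1 cannot be Noun — rule 3 would then fail for every completion. It is Adj.
Word 2 cannot be Noun — rule 3 would then fail for every completion. It is Adj.
That leaves exactly one tagging: Adj Adj Noun Noun Noun.
Verifying each rule — rule 1 ok; rule 2 ok; rule 3 ok; rule 4 ok.

Adj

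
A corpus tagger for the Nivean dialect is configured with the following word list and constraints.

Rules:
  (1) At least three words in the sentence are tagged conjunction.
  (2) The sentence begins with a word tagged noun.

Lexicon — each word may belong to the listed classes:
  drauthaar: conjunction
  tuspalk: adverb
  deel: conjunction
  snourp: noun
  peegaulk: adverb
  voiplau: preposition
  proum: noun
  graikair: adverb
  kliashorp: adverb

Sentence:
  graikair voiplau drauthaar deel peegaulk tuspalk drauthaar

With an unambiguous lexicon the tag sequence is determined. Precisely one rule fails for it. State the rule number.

Fixed tagging: adverb preposition conjunction conjunction adverb adverb conjunction.
Checking each rule: R1 ✓, R2 ✗.
Only rule 2 fails.

2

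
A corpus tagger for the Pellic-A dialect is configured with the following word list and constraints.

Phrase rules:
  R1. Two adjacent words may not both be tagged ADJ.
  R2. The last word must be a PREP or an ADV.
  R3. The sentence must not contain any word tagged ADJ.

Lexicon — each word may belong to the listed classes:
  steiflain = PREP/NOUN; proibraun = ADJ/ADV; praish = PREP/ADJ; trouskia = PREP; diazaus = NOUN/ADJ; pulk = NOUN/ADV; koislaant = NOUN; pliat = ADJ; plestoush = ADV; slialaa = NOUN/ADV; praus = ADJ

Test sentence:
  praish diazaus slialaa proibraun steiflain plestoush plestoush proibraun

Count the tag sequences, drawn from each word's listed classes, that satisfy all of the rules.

Candidates per position — 1:praish {PREP,ADJ}; 2:diazaus {NOUN,ADJ}; 3:slialaa {NOUN,ADV}; 4:proibraun {ADJ,ADV}; 5:steiflain {PREP,NOUN}; 6:plestoush {ADV}; 7:plestoush {ADV}; 8:proibraun {ADJ,ADV}.
There are 64 candidate sequences in total.
The sequences that satisfy every rule: PREP NOUN NOUN ADV PREP ADV ADV ADV; PREP NOUN NOUN ADV NOUN ADV ADV ADV; PREP NOUN ADV ADV PREP ADV ADV ADV; PREP NOUN ADV ADV NOUN ADV ADV ADV.
Count = 4.

4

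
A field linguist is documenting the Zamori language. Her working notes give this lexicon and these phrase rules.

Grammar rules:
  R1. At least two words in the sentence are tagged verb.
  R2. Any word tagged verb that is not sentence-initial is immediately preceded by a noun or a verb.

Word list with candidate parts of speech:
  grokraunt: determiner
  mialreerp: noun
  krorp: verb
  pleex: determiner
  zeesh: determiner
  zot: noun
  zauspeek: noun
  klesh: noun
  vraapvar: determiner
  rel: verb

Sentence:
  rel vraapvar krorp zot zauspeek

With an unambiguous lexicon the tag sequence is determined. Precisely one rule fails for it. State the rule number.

Fixed tagging: verb determiner verb noun noun.
Applying the rules: R1 pass, R2 fail.
Only rule 2 fails.

2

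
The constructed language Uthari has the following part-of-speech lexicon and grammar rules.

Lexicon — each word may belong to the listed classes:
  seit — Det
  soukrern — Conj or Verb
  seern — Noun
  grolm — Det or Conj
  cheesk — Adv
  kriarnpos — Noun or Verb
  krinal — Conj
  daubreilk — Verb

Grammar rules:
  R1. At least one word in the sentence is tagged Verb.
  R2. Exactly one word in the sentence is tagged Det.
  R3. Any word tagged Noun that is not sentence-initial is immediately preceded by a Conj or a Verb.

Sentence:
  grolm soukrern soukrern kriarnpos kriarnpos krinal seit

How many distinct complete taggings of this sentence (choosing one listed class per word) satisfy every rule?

Candidates per position — 1:grolm {Det,Conj}; 2:soukrern {Conj,Verb}; 3:soukrern {Conj,Verb}; 4:kriarnpos {Noun,Verb}; 5:kriarnpos {Noun,Verb}; 6:krinal {Conj}; 7:seit {Det}.
There are 32 candidate sequences in total.
Checking each against the rules leaves 12 sequences.
Count = 12.

12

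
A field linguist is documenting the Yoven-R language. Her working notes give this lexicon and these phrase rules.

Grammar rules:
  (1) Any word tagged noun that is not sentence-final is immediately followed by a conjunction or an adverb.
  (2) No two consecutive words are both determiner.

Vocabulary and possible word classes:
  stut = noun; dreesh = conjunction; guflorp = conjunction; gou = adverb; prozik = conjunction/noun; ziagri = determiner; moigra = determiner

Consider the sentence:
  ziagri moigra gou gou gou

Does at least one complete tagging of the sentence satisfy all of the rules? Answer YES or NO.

Candidates per position — 1:ziagri {determiner}; 2:moigra {determiner}; 3:gou {adverb}; 4:gou {adverb}; 5:gou {adverb}.
Rule 2 cannot be satisfied by any choice of tags from the lexicon.
So there is no consistent tagging.

NO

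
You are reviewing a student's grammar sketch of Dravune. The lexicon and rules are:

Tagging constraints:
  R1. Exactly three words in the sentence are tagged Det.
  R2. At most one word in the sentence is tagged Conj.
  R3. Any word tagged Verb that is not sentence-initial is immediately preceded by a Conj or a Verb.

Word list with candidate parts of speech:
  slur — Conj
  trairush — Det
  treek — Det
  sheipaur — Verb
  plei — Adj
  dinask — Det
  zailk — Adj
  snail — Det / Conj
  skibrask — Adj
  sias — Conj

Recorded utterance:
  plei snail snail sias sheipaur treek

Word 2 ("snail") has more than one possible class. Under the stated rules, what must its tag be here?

Det

Candidates per position — 1:plei {Adj}; 2:snail {Det,Conj}; 3:snail {Det,Conj}; 4:sias {Conj}; 5:sheipaur {Verb}; 6:treek {Det}.
Position 2: tagging it Conj would leave rule 1 unsatisfiable, so it must be Det.
Position 3: tagging it Conj would leave rule 1 unsatisfiable, so it must be Det.
The only consistent sequence is: Adj Det Det Conj Verb Det.
Checking: rule 1 satisfied; rule 2 satisfied; rule 3 satisfied.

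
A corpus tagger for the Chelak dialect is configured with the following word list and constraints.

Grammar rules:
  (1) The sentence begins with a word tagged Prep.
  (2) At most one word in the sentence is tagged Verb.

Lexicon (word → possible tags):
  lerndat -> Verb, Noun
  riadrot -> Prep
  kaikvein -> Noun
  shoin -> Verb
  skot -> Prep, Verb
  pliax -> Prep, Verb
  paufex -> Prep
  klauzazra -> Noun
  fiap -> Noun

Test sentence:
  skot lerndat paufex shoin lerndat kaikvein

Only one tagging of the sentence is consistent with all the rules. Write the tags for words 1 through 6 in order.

Prep Noun Prep Verb Noun Noun

Candidates per position — 1:skot {Prep,Verb}; 2:lerndat {Verb,Noun}; 3:paufex {Prep}; 4:shoin {Verb}; 5:lerndat {Verb,Noun}; 6:kaikvein {Noun}.
Position 1: tagging it Verb would leave rule 1 unsatisfiable, so it must be Prep.
Position 2: tagging it Verb would leave rule 2 unsatisfiable, so it must be Noun.
Position 5: tagging it Verb would leave rule 2 unsatisfiable, so it must be Noun.
The only consistent sequence is: Prep Noun Prep Verb Noun Noun.
Checking: rule 1 satisfied; rule 2 satisfied.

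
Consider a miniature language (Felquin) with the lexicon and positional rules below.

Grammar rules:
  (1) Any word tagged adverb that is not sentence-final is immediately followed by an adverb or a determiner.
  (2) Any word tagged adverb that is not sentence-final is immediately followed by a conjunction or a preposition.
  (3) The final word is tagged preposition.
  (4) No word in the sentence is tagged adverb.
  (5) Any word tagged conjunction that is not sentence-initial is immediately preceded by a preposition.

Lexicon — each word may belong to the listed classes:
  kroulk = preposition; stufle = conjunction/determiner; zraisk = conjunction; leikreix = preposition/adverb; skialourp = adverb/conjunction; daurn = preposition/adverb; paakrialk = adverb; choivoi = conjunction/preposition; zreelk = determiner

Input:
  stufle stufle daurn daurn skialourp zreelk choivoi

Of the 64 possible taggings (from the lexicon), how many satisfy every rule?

Candidates per position — 1:stufle {conjunction,determiner}; 2:stufle {conjunction,determiner}; 3:daurn {preposition,adverb}; 4:daurn {preposition,adverb}; 5:skialourp {adverb,conjunction}; 6:zreelk {determiner}; 7:choivoi {conjunction,preposition}.
There are 64 candidate sequences in total.
The sequences that satisfy every rule: conjunction determiner preposition preposition conjunction determiner preposition; determiner determiner preposition preposition conjunction determiner preposition.
Count = 2.

2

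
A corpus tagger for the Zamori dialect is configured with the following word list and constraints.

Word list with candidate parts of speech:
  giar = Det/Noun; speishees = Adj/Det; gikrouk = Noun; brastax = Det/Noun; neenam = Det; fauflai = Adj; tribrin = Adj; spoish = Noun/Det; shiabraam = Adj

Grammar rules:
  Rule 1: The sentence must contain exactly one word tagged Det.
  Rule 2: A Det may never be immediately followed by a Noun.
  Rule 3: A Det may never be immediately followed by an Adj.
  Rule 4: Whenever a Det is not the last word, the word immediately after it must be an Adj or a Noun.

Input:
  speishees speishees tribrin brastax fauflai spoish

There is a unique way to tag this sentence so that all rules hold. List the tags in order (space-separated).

Adj Adj Adj Noun Adj Det

Candidates per position — 1:speishees {Adj,Det}; 2:speishees {Adj,Det}; 3:tribrin {Adj}; 4:brastax {Det,Noun}; 5:fauflai {Adj}; 6:spoish {Noun,Det}.
If word 1 were Det, no tagging could satisfy rule 3; so word 1 is Adj.
If word 2 were Det, no tagging could satisfy rule 3; so word 2 is Adj.
If word 4 were Det, no tagging could satisfy rule 3; so word 4 is Noun.
If word 6 were Noun, no tagging could satisfy rule 1; so word 6 is Det.
So the tagging must be: Adj Adj Adj Noun Adj Det.
Rule-by-rule: rule 1 holds; rule 2 holds; rule 3 holds; rule 4 holds.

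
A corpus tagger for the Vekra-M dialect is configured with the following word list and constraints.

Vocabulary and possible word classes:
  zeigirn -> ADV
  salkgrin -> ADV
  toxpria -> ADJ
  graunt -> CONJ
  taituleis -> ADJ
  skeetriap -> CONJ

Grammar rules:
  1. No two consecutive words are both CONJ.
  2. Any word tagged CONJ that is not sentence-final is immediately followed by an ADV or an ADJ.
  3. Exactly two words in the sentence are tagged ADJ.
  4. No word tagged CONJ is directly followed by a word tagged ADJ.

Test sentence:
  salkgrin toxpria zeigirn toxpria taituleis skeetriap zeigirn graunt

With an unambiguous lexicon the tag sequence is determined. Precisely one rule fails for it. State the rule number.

Fixed tagging: ADV ADJ ADV ADJ ADJ CONJ ADV CONJ.
Applying the rules: R1 pass, R2 pass, R3 fail, R4 pass.
Only rule 3 fails.

3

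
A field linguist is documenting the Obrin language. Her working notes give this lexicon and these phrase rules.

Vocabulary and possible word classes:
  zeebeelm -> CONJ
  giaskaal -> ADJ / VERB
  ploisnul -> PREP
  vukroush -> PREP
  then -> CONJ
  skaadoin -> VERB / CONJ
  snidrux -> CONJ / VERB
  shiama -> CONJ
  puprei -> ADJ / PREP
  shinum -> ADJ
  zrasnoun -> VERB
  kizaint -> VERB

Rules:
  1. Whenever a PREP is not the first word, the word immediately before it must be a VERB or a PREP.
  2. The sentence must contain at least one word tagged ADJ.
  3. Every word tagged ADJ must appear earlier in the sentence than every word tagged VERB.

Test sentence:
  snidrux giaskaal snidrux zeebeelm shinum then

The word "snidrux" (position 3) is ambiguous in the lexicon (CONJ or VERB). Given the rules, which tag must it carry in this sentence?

Candidates per position — 1:snidrux {CONJ,VERB}; 2:giaskaal {ADJ,VERB}; 3:snidrux {CONJ,VERB}; 4:zeebeelm {CONJ}; 5:shinum {ADJ}; 6:then {CONJ}.
Word 1 cannot be VERB — rule 3 would then fail for every completion. It is CONJ.
Word 2 cannot be VERB — rule 3 would then fail for every completion. It is ADJ.
Word 3 cannot be VERB — rule 3 would then fail for every completion. It is CONJ.
The only consistent sequence is: CONJ ADJ CONJ CONJ ADJ CONJ.
Rule-by-rule: rule 1 ✓; rule 2 ✓; rule 3 ✓.

CONJ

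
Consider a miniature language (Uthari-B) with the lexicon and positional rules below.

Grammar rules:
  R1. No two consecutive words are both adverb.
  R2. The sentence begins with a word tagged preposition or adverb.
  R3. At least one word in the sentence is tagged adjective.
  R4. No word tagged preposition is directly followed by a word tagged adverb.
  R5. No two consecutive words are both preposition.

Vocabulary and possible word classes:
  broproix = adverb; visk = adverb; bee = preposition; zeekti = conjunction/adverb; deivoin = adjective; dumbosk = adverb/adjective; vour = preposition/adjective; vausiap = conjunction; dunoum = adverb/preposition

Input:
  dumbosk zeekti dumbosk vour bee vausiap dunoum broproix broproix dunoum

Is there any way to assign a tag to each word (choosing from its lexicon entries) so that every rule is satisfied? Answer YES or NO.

Candidates per position — 1:dumbosk {adverb,adjective}; 2:zeekti {conjunction,adverb}; 3:dumbosk {adverb,adjective}; 4:vour {preposition,adjective}; 5:bee {preposition}; 6:vausiap {conjunction}; 7:dunoum {adverb,preposition}; 8:broproix {adverb}; 9:broproix {adverb}; 10:dunoum {adverb,preposition}.
Rule 1 cannot be satisfied by any choice of tags from the lexicon.
So there is no consistent tagging.

NO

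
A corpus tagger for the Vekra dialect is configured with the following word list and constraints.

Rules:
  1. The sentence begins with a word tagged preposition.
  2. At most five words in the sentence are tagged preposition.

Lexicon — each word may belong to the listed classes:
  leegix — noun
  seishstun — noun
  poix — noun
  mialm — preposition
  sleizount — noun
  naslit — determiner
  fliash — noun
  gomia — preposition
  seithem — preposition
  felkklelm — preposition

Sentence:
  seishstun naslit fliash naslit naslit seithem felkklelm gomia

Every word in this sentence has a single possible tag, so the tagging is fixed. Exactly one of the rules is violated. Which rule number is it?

1

Fixed tagging: noun determiner noun determiner determiner preposition preposition preposition.
Applying the rules: R1 violated, R2 holds.
Only rule 1 fails.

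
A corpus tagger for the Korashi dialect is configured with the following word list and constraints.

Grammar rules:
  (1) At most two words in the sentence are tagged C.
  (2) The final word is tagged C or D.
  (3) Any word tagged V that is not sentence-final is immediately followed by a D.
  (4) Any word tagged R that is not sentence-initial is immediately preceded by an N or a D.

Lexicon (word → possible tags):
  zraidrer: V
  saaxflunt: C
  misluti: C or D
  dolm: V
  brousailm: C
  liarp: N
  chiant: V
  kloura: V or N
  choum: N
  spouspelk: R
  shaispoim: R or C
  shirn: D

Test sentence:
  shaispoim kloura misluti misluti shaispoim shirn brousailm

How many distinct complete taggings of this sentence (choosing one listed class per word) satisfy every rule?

Candidates per position — 1:shaispoim {R,C}; 2:kloura {V,N}; 3:misluti {C,D}; 4:misluti {C,D}; 5:shaispoim {R,C}; 6:shirn {D}; 7:brousailm {C}.
There are 32 candidate sequences in total.
Checking each against the rules leaves 7 sequences.
Count = 7.

7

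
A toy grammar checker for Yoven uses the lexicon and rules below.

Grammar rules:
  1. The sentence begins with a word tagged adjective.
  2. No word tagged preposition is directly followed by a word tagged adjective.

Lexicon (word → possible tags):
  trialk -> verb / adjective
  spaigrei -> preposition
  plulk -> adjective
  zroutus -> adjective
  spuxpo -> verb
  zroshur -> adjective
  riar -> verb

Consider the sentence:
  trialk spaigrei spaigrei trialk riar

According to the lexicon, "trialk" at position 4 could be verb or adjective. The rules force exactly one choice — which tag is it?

Candidates per position — 1:trialk {verb,adjective}; 2:spaigrei {preposition}; 3:spaigrei {preposition}; 4:trialk {verb,adjective}; 5:riar {verb}.
Position 1: verb is ruled out by rule 1; that leaves adjective.
Position 4: adjective is ruled out by rule 2; that leaves verb.
So the tagging must be: adjective preposition preposition verb verb.
Check: rule 1 ✓; rule 2 ✓.

verb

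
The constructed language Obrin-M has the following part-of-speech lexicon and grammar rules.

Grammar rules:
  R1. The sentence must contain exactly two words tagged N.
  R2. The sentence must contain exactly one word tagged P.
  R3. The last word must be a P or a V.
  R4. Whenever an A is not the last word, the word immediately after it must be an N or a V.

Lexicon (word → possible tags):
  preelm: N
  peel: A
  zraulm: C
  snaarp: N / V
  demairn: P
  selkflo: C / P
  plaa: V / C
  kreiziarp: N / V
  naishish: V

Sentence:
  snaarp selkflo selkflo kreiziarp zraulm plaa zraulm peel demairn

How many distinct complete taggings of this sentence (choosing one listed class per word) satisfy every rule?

0

Candidates per position — 1:snaarp {N,V}; 2:selkflo {C,P}; 3:selkflo {C,P}; 4:kreiziarp {N,V}; 5:zraulm {C}; 6:plaa {V,C}; 7:zraulm {C}; 8:peel {A}; 9:demairn {P}.
There are 32 candidate sequences in total.
Rule 4 cannot be satisfied by any choice of tags from the lexicon.
So there is no consistent tagging.
Count = 0.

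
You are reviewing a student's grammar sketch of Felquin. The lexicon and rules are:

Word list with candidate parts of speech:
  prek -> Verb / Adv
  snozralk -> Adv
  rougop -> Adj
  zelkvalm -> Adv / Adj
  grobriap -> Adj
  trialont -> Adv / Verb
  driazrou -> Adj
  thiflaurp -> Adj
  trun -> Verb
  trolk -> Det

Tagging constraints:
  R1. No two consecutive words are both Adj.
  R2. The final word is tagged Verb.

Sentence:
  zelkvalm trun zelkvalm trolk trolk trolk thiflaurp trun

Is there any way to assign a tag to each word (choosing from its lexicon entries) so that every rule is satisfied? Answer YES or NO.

Candidates per position — 1:zelkvalm {Adv,Adj}; 2:trun {Verb}; 3:zelkvalm {Adv,Adj}; 4:trolk {Det}; 5:trolk {Det}; 6:trolk {Det}; 7:thiflaurp {Adj}; 8:trun {Verb}.
One satisfying assignment: Adj Verb Adj Det Det Det Adj Verb.
Verifying each rule — rule 1 ✓; rule 2 ✓.

YES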